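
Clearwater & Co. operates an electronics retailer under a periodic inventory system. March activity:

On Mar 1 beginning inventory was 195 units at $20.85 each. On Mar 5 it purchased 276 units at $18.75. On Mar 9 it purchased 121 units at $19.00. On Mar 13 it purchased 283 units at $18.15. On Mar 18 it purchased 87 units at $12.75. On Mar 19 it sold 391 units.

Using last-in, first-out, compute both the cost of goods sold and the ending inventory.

COGS = $6,644.70; ending inventory = $11,140.75

Mar 19, 391 sold [LIFO — newest first]: 87 @ $12.75 + 283 @ $18.15 + 21 @ $19.00 = $6,644.70
Ending inventory: 195 @ $20.85 + 276 @ $18.75 + 100 @ $19.00 = $11,140.75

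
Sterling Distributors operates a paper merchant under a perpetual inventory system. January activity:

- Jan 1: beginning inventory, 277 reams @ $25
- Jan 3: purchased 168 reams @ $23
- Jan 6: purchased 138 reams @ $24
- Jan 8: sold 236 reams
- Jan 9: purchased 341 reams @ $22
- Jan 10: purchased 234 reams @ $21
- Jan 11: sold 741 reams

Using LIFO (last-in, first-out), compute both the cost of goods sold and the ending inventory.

COGS = $21,992; ending inventory = $4,525

Jan 8, 236 sold [LIFO — newest first]: 138 @ $24 + 98 @ $23 = $5,566
Jan 11, 741 sold [LIFO — newest first]: 234 @ $21 + 341 @ $22 + 70 @ $23 + 96 @ $25 = $16,426
Total COGS = $5,566 + $16,426 = $21,992
Ending inventory: 181 @ $25 = $4,525
Check: goods available $26,517 = COGS $21,992 + ending $4,525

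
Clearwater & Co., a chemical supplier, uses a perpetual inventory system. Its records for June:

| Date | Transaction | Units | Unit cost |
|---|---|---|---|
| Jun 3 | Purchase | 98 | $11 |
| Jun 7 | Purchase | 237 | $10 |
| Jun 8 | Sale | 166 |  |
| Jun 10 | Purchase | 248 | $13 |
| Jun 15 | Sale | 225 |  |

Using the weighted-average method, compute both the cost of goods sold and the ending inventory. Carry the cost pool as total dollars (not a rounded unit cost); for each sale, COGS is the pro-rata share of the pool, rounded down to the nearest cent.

After Jun 3: 98 on hand, pool $1,078.00 (≈ $11.0000 each)
After Jun 7: 335 on hand, pool $3,448.00 (≈ $10.2925 each)
Jun 8, sell 166: 166/335 × $3,448.00 → $1,708.56
After Jun 10: 417 on hand, pool $4,963.44 (≈ $11.9027 each)
Jun 15, sell 225: 225/417 × $4,963.44 → $2,678.11
Total COGS = $1,708.56 + $2,678.11 = $4,386.67
Ending inventory (cost pool remaining) = $2,285.33

COGS = $4,386.67; ending inventory = $2,285.33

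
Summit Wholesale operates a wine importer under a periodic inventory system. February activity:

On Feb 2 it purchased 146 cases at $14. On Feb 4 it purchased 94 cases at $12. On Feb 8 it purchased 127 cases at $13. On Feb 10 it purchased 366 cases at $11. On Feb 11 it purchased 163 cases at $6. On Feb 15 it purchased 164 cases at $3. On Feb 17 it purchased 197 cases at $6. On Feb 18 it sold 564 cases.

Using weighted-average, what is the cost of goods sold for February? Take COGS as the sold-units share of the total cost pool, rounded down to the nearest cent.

COGS = $5,160.35

Feb 18, sell 564: 564/1257 × $11,501.00 → $5,160.35
Ending inventory (cost pool remaining) = $6,340.65
Check: goods available $11,501.00 = COGS $5,160.35 + ending $6,340.65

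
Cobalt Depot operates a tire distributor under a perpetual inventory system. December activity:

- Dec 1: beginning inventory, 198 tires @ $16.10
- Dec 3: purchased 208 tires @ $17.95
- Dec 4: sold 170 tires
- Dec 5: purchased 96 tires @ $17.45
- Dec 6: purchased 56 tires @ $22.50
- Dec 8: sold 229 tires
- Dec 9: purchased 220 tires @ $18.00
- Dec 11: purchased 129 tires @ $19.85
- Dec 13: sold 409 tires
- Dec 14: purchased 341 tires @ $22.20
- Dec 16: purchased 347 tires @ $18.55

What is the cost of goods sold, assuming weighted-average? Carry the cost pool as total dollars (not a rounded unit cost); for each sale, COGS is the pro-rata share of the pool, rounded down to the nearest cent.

COGS = $14,550.77

After Dec 1: 198 on hand, pool $3,187.80 (≈ $16.1000 each)
After Dec 3: 406 on hand, pool $6,921.40 (≈ $17.0478 each)
Dec 4, sell 170: 170/406 × $6,921.40 → $2,898.12
After Dec 5: 332 on hand, pool $5,698.48 (≈ $17.1641 each)
After Dec 6: 388 on hand, pool $6,958.48 (≈ $17.9342 each)
Dec 8, sell 229: 229/388 × $6,958.48 → $4,106.93
After Dec 9: 379 on hand, pool $6,811.55 (≈ $17.9724 each)
After Dec 11: 508 on hand, pool $9,372.20 (≈ $18.4492 each)
Dec 13, sell 409: 409/508 × $9,372.20 → $7,545.72
After Dec 14: 440 on hand, pool $9,396.68 (≈ $21.3561 each)
After Dec 16: 787 on hand, pool $15,833.53 (≈ $20.1188 each)
Total COGS = $2,898.12 + $4,106.93 + $7,545.72 = $14,550.77
Ending inventory (cost pool remaining) = $15,833.53
Check: goods available $30,384.30 = COGS $14,550.77 + ending $15,833.53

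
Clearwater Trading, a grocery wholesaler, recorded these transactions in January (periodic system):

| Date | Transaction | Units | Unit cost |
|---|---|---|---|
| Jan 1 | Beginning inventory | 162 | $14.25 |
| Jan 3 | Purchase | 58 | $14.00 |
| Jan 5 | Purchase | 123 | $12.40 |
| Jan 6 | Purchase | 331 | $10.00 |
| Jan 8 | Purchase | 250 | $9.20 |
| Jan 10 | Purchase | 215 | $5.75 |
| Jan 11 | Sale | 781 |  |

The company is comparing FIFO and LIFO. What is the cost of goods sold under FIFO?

COGS = $8,940.10

FIFO COGS: 162 @ $14.25 + 58 @ $14.00 + 123 @ $12.40 + 331 @ $10.00 + 107 @ $9.20 = $8,940.10
LIFO COGS: 215 @ $5.75 + 250 @ $9.20 + 316 @ $10.00 = $6,696.25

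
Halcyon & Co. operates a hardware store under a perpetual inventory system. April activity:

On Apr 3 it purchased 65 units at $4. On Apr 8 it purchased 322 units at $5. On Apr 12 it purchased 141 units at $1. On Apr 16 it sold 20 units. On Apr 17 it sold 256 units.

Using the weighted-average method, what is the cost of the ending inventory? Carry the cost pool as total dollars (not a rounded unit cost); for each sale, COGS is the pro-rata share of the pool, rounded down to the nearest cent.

Ending inventory = $959.80

After Apr 3: 65 on hand, pool $260.00 (≈ $4.0000 each)
After Apr 8: 387 on hand, pool $1,870.00 (≈ $4.8320 each)
After Apr 12: 528 on hand, pool $2,011.00 (≈ $3.8087 each)
Apr 16, sell 20: 20/528 × $2,011.00 → $76.17
Apr 17, sell 256: 256/508 × $1,934.83 → $975.03
Total COGS = $76.17 + $975.03 = $1,051.20
Ending inventory (cost pool remaining) = $959.80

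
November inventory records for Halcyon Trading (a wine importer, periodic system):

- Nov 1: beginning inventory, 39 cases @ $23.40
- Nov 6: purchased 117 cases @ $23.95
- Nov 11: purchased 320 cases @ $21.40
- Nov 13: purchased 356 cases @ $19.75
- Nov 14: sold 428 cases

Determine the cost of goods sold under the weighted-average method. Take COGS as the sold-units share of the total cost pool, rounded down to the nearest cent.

Nov 14, sell 428: 428/832 × $17,593.75 → $9,050.63
Ending inventory (cost pool remaining) = $8,543.12
Check: goods available $17,593.75 = COGS $9,050.63 + ending $8,543.12

COGS = $9,050.63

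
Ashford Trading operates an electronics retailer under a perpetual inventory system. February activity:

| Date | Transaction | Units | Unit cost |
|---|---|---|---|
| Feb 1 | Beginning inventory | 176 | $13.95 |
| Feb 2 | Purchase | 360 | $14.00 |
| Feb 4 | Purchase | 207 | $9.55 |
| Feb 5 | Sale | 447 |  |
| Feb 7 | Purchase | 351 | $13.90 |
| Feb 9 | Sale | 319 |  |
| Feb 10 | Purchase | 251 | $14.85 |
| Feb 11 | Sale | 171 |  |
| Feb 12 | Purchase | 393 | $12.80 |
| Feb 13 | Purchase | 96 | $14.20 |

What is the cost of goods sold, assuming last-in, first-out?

COGS = $12,310.30

Feb 5, 447 sold [LIFO — newest first]: 207 @ $9.55 + 240 @ $14.00 = $5,336.85
Feb 9, 319 sold [LIFO — newest first]: 319 @ $13.90 = $4,434.10
Feb 11, 171 sold [LIFO — newest first]: 171 @ $14.85 = $2,539.35
Total COGS = $5,336.85 + $4,434.10 + $2,539.35 = $12,310.30
Ending inventory: 176 @ $13.95 + 120 @ $14.00 + 32 @ $13.90 + 80 @ $14.85 + 393 @ $12.80 + 96 @ $14.20 = $12,161.60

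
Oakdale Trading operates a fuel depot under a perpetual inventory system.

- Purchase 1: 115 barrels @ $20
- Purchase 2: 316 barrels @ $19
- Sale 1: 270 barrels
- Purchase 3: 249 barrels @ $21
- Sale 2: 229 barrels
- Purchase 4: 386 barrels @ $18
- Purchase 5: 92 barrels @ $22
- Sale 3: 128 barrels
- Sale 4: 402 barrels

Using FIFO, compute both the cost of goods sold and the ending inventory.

Sale 1 (270) [FIFO — oldest first]: 115 @ $20 + 155 @ $19 = $5,245
Sale 2 (229) [FIFO — oldest first]: 161 @ $19 + 68 @ $21 = $4,487
Sale 3 (128) [FIFO — oldest first]: 128 @ $21 = $2,688
Sale 4 (402) [FIFO — oldest first]: 53 @ $21 + 349 @ $18 = $7,395
Total COGS = $5,245 + $4,487 + $2,688 + $7,395 = $19,815
Ending inventory: 37 @ $18 + 92 @ $22 = $2,690
Check: goods available $22,505 = COGS $19,815 + ending $2,690

COGS = $19,815; ending inventory = $2,690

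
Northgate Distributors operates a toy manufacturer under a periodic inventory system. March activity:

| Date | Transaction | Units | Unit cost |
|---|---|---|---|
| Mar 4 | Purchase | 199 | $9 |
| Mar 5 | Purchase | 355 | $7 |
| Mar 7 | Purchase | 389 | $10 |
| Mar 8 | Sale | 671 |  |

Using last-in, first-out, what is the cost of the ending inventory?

Mar 8, 671 sold [LIFO — newest first]: 389 @ $10 + 282 @ $7 = $5,864
Ending inventory: 199 @ $9 + 73 @ $7 = $2,302
Check: goods available $8,166 = COGS $5,864 + ending $2,302

Ending inventory = $2,302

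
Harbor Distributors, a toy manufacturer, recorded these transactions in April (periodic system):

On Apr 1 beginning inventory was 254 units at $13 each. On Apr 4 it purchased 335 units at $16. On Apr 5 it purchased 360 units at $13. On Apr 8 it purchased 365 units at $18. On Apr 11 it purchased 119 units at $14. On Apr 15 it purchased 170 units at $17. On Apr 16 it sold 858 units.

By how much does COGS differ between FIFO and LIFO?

$1,619

FIFO COGS: 254 @ $13 + 335 @ $16 + 269 @ $13 = $12,159
LIFO COGS: 170 @ $17 + 119 @ $14 + 365 @ $18 + 204 @ $13 = $13,778
Difference = |$12,159 − $13,778| = $1,619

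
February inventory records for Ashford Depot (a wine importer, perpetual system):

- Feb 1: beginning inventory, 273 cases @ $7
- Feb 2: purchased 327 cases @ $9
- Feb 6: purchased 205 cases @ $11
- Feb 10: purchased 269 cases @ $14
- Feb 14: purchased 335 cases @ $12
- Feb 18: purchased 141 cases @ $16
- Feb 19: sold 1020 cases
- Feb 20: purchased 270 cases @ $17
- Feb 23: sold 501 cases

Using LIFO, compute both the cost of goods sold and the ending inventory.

COGS = $19,596; ending inventory = $2,145

Feb 19, 1020 sold [LIFO — newest first]: 141 @ $16 + 335 @ $12 + 269 @ $14 + 205 @ $11 + 70 @ $9 = $12,927
Feb 23, 501 sold [LIFO — newest first]: 270 @ $17 + 231 @ $9 = $6,669
Total COGS = $12,927 + $6,669 = $19,596
Ending inventory: 273 @ $7 + 26 @ $9 = $2,145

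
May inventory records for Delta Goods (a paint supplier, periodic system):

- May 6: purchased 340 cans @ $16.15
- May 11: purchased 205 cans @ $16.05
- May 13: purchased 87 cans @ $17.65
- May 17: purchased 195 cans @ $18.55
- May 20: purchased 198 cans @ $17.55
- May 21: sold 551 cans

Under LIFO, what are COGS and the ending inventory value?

May 21, 551 sold [LIFO — newest first]: 198 @ $17.55 + 195 @ $18.55 + 87 @ $17.65 + 71 @ $16.05 = $9,767.25
Ending inventory: 340 @ $16.15 + 134 @ $16.05 = $7,641.70

COGS = $9,767.25; ending inventory = $7,641.70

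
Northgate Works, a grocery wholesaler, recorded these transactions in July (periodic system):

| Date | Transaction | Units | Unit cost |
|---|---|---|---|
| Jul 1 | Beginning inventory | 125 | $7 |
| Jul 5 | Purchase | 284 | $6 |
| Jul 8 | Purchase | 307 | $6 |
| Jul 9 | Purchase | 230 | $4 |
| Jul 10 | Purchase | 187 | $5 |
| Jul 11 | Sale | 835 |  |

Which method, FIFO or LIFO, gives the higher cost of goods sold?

FIFO

FIFO COGS: 125 @ $7 + 284 @ $6 + 307 @ $6 + 119 @ $4 = $4,897
LIFO COGS: 187 @ $5 + 230 @ $4 + 307 @ $6 + 111 @ $6 = $4,363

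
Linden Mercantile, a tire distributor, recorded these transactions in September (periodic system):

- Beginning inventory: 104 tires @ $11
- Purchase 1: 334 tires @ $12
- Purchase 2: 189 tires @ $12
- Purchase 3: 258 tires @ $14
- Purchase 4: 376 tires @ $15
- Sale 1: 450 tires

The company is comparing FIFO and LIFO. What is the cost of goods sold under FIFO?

COGS = $5,296

FIFO COGS: 104 @ $11 + 334 @ $12 + 12 @ $12 = $5,296
LIFO COGS: 376 @ $15 + 74 @ $14 = $6,676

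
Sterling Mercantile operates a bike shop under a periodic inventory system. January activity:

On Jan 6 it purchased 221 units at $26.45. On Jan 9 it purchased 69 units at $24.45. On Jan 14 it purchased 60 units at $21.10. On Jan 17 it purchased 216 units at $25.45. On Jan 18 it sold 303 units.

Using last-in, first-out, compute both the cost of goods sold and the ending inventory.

Jan 18, 303 sold [LIFO — newest first]: 216 @ $25.45 + 60 @ $21.10 + 27 @ $24.45 = $7,423.35
Ending inventory: 221 @ $26.45 + 42 @ $24.45 = $6,872.35

COGS = $7,423.35; ending inventory = $6,872.35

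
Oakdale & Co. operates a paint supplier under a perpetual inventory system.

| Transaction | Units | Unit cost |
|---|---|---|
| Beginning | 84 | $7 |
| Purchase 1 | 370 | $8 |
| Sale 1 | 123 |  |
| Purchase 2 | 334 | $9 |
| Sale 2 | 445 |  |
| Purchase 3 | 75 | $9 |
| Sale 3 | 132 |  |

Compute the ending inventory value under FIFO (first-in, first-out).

Ending inventory = $1,467

Sale 1 (123) [FIFO — oldest first]: 84 @ $7 + 39 @ $8 = $900
Sale 2 (445) [FIFO — oldest first]: 331 @ $8 + 114 @ $9 = $3,674
Sale 3 (132) [FIFO — oldest first]: 132 @ $9 = $1,188
Total COGS = $900 + $3,674 + $1,188 = $5,762
Ending inventory: 88 @ $9 + 75 @ $9 = $1,467
Check: goods available $7,229 = COGS $5,762 + ending $1,467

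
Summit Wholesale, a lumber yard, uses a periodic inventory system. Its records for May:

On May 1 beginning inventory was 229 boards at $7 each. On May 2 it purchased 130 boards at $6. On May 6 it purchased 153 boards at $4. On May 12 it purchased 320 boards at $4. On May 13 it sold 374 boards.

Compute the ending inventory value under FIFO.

Ending inventory = $1,832

May 13, 374 sold [FIFO — oldest first]: 229 @ $7 + 130 @ $6 + 15 @ $4 = $2,443
Ending inventory: 138 @ $4 + 320 @ $4 = $1,832
Check: goods available $4,275 = COGS $2,443 + ending $1,832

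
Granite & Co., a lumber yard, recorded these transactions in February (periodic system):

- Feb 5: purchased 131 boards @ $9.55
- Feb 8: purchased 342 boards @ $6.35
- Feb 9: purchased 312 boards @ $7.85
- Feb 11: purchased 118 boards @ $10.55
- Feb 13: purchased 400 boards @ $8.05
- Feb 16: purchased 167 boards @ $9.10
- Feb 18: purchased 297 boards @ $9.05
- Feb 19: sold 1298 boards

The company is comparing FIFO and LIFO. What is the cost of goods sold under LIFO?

FIFO COGS: 131 @ $9.55 + 342 @ $6.35 + 312 @ $7.85 + 118 @ $10.55 + 395 @ $8.05 = $10,296.60
LIFO COGS: 297 @ $9.05 + 167 @ $9.10 + 400 @ $8.05 + 118 @ $10.55 + 312 @ $7.85 + 4 @ $6.35 = $11,147.05

COGS = $11,147.05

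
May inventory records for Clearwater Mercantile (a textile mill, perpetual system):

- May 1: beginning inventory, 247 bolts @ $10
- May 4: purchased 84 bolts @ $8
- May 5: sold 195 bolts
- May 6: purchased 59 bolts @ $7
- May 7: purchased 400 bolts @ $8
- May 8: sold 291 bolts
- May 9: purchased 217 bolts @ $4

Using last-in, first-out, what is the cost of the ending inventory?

May 5, 195 sold [LIFO — newest first]: 84 @ $8 + 111 @ $10 = $1,782
May 8, 291 sold [LIFO — newest first]: 291 @ $8 = $2,328
Total COGS = $1,782 + $2,328 = $4,110
Ending inventory: 136 @ $10 + 59 @ $7 + 109 @ $8 + 217 @ $4 = $3,513
Check: goods available $7,623 = COGS $4,110 + ending $3,513

Ending inventory = $3,513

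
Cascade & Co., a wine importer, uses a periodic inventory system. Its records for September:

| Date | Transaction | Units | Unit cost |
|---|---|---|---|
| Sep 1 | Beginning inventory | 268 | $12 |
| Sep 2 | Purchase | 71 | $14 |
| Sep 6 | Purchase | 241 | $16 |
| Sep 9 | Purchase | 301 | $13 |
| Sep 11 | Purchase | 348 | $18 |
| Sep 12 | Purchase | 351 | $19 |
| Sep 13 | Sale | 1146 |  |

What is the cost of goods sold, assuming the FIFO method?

Sep 13, 1146 sold [FIFO — oldest first]: 268 @ $12 + 71 @ $14 + 241 @ $16 + 301 @ $13 + 265 @ $18 = $16,749
Ending inventory: 83 @ $18 + 351 @ $19 = $8,163

COGS = $16,749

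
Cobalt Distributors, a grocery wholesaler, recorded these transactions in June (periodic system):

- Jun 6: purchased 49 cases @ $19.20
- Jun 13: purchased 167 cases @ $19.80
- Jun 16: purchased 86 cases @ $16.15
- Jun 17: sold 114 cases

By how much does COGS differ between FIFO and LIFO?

$284.50

FIFO COGS: 49 @ $19.20 + 65 @ $19.80 = $2,227.80
LIFO COGS: 86 @ $16.15 + 28 @ $19.80 = $1,943.30
Difference = |$2,227.80 − $1,943.30| = $284.50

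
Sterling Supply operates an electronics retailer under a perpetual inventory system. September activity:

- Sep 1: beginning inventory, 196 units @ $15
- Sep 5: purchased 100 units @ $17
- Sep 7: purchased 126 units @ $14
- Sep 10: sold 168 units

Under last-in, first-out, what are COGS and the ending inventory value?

Sep 10, 168 sold [LIFO — newest first]: 126 @ $14 + 42 @ $17 = $2,478
Ending inventory: 196 @ $15 + 58 @ $17 = $3,926
Check: goods available $6,404 = COGS $2,478 + ending $3,926

COGS = $2,478; ending inventory = $3,926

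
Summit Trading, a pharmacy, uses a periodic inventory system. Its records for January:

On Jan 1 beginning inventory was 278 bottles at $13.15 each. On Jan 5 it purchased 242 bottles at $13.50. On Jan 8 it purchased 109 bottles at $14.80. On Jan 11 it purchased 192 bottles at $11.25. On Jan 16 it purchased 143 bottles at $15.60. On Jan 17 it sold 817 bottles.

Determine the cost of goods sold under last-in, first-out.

COGS = $10,993.65

Jan 17, 817 sold [LIFO — newest first]: 143 @ $15.60 + 192 @ $11.25 + 109 @ $14.80 + 242 @ $13.50 + 131 @ $13.15 = $10,993.65
Ending inventory: 147 @ $13.15 = $1,933.05
Check: goods available $12,926.70 = COGS $10,993.65 + ending $1,933.05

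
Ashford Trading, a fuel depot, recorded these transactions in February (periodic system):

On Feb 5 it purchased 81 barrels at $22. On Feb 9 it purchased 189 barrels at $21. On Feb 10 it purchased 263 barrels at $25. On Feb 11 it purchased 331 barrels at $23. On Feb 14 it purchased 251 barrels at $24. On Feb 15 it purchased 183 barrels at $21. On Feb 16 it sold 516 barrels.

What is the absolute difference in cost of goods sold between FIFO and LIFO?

$148

FIFO COGS: 81 @ $22 + 189 @ $21 + 246 @ $25 = $11,901
LIFO COGS: 183 @ $21 + 251 @ $24 + 82 @ $23 = $11,753
Difference = |$11,901 − $11,753| = $148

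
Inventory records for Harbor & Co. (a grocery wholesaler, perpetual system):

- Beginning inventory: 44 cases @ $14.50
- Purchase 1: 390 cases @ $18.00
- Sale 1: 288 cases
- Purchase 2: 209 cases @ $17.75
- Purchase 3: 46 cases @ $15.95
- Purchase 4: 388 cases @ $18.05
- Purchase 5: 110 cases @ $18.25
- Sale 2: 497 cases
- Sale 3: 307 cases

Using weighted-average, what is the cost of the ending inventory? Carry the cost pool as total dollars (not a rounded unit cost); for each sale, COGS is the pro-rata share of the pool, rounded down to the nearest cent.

After Beginning: 44 on hand, pool $638.00 (≈ $14.5000 each)
After Purchase 1: 434 on hand, pool $7,658.00 (≈ $17.6452 each)
Sale 1, sell 288: 288/434 × $7,658.00 → $5,081.80
After Purchase 2: 355 on hand, pool $6,285.95 (≈ $17.7069 each)
After Purchase 3: 401 on hand, pool $7,019.65 (≈ $17.5054 each)
After Purchase 4: 789 on hand, pool $14,023.05 (≈ $17.7732 each)
After Purchase 5: 899 on hand, pool $16,030.55 (≈ $17.8315 each)
Sale 2, sell 497: 497/899 × $16,030.55 → $8,862.27
Sale 3, sell 307: 307/402 × $7,168.28 → $5,474.28
Total COGS = $5,081.80 + $8,862.27 + $5,474.28 = $19,418.35
Ending inventory (cost pool remaining) = $1,694.00
Check: goods available $21,112.35 = COGS $19,418.35 + ending $1,694.00

Ending inventory = $1,694.00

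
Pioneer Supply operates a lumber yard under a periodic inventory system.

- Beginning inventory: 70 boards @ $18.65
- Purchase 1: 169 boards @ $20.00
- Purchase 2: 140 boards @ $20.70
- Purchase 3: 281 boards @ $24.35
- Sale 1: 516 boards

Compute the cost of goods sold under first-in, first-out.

COGS = $10,919.45

Sale 1 (516) [FIFO — oldest first]: 70 @ $18.65 + 169 @ $20.00 + 140 @ $20.70 + 137 @ $24.35 = $10,919.45
Ending inventory: 144 @ $24.35 = $3,506.40
Check: goods available $14,425.85 = COGS $10,919.45 + ending $3,506.40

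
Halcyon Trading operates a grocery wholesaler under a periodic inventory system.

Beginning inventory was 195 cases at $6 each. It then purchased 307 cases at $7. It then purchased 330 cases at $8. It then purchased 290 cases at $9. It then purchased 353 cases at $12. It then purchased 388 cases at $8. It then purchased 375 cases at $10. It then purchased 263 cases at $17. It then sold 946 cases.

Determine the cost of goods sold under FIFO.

COGS = $6,985

Sale 1 (946) [FIFO — oldest first]: 195 @ $6 + 307 @ $7 + 330 @ $8 + 114 @ $9 = $6,985
Ending inventory: 176 @ $9 + 353 @ $12 + 388 @ $8 + 375 @ $10 + 263 @ $17 = $17,145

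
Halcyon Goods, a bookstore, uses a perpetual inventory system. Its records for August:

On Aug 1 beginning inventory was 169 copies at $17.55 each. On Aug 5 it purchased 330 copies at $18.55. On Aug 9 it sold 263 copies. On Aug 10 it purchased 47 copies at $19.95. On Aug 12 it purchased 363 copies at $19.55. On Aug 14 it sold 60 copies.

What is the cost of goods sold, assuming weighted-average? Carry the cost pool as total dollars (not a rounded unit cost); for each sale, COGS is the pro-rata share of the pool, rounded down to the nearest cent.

After Aug 1: 169 on hand, pool $2,965.95 (≈ $17.5500 each)
After Aug 5: 499 on hand, pool $9,087.45 (≈ $18.2113 each)
Aug 9, sell 263: 263/499 × $9,087.45 → $4,789.57
After Aug 10: 283 on hand, pool $5,235.53 (≈ $18.5001 each)
After Aug 12: 646 on hand, pool $12,332.18 (≈ $19.0901 each)
Aug 14, sell 60: 60/646 × $12,332.18 → $1,145.40
Total COGS = $4,789.57 + $1,145.40 = $5,934.97
Ending inventory (cost pool remaining) = $11,186.78

COGS = $5,934.97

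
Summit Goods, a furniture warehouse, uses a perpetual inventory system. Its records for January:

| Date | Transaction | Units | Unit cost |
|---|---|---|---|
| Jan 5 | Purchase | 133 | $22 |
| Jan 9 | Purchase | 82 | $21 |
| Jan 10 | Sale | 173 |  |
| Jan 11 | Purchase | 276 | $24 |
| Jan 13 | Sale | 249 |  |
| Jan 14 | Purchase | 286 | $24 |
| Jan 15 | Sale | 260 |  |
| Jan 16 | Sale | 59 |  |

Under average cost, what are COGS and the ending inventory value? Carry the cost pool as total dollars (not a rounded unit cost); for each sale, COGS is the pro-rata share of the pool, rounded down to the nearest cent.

COGS = $17,274.19; ending inventory = $861.81

After Jan 5: 133 on hand, pool $2,926.00 (≈ $22.0000 each)
After Jan 9: 215 on hand, pool $4,648.00 (≈ $21.6186 each)
Jan 10, sell 173: 173/215 × $4,648.00 → $3,740.01
After Jan 11: 318 on hand, pool $7,531.99 (≈ $23.6855 each)
Jan 13, sell 249: 249/318 × $7,531.99 → $5,897.69
After Jan 14: 355 on hand, pool $8,498.30 (≈ $23.9389 each)
Jan 15, sell 260: 260/355 × $8,498.30 → $6,224.10
Jan 16, sell 59: 59/95 × $2,274.20 → $1,412.39
Total COGS = $3,740.01 + $5,897.69 + $6,224.10 + $1,412.39 = $17,274.19
Ending inventory (cost pool remaining) = $861.81
Check: goods available $18,136.00 = COGS $17,274.19 + ending $861.81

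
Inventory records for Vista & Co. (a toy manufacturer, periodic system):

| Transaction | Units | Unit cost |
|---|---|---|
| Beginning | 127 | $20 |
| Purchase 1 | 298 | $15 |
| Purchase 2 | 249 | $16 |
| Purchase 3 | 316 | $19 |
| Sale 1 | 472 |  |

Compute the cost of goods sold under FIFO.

Sale 1 (472) [FIFO — oldest first]: 127 @ $20 + 298 @ $15 + 47 @ $16 = $7,762
Ending inventory: 202 @ $16 + 316 @ $19 = $9,236

COGS = $7,762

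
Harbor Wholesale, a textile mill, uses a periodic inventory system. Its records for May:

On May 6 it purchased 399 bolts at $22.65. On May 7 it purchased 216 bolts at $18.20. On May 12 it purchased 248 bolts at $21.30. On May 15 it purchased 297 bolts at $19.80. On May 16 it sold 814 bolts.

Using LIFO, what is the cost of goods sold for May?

COGS = $16,294.65

May 16, 814 sold [LIFO — newest first]: 297 @ $19.80 + 248 @ $21.30 + 216 @ $18.20 + 53 @ $22.65 = $16,294.65
Ending inventory: 346 @ $22.65 = $7,836.90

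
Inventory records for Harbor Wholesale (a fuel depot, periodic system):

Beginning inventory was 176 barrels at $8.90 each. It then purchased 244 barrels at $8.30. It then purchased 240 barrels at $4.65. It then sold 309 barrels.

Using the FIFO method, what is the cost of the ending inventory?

Sale 1 (309) [FIFO — oldest first]: 176 @ $8.90 + 133 @ $8.30 = $2,670.30
Ending inventory: 111 @ $8.30 + 240 @ $4.65 = $2,037.30

Ending inventory = $2,037.30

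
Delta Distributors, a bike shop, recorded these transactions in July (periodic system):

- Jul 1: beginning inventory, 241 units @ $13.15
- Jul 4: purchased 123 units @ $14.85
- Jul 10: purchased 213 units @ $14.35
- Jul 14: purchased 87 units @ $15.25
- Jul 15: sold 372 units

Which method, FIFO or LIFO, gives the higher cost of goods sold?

LIFO

FIFO COGS: 241 @ $13.15 + 123 @ $14.85 + 8 @ $14.35 = $5,110.50
LIFO COGS: 87 @ $15.25 + 213 @ $14.35 + 72 @ $14.85 = $5,452.50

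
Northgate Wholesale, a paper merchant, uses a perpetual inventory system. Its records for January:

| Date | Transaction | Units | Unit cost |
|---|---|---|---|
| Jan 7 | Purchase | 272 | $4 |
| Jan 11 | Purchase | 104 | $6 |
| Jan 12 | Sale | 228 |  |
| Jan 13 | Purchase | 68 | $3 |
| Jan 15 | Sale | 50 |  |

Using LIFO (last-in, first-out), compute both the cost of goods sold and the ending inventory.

COGS = $1,270; ending inventory = $646

Jan 12, 228 sold [LIFO — newest first]: 104 @ $6 + 124 @ $4 = $1,120
Jan 15, 50 sold [LIFO — newest first]: 50 @ $3 = $150
Total COGS = $1,120 + $150 = $1,270
Ending inventory: 148 @ $4 + 18 @ $3 = $646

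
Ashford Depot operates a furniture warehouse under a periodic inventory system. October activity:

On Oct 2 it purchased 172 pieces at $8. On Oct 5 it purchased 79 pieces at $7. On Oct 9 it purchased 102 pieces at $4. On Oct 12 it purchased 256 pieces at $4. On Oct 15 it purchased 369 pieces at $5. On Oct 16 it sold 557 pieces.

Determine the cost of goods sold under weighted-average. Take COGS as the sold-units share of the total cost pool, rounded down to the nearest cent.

Oct 16, sell 557: 557/978 × $5,206.00 → $2,964.97
Ending inventory (cost pool remaining) = $2,241.03
Check: goods available $5,206.00 = COGS $2,964.97 + ending $2,241.03

COGS = $2,964.97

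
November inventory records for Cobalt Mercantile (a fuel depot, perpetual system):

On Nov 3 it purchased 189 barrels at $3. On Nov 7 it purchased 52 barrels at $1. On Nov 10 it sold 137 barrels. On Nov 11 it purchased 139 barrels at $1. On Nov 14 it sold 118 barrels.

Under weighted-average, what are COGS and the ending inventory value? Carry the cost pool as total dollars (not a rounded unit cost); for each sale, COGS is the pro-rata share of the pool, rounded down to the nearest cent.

COGS = $549.08; ending inventory = $208.92

After Nov 3: 189 on hand, pool $567.00 (≈ $3.0000 each)
After Nov 7: 241 on hand, pool $619.00 (≈ $2.5685 each)
Nov 10, sell 137: 137/241 × $619.00 → $351.87
After Nov 11: 243 on hand, pool $406.13 (≈ $1.6713 each)
Nov 14, sell 118: 118/243 × $406.13 → $197.21
Total COGS = $351.87 + $197.21 = $549.08
Ending inventory (cost pool remaining) = $208.92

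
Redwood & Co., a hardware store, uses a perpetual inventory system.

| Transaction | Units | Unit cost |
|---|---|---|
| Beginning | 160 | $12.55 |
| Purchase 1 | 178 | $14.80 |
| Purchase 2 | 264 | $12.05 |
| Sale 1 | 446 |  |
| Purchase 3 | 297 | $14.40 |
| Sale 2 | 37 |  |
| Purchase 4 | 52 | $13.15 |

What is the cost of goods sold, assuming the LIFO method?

COGS = $6,398.60

Sale 1 (446) [LIFO — newest first]: 264 @ $12.05 + 178 @ $14.80 + 4 @ $12.55 = $5,865.80
Sale 2 (37) [LIFO — newest first]: 37 @ $14.40 = $532.80
Total COGS = $5,865.80 + $532.80 = $6,398.60
Ending inventory: 156 @ $12.55 + 260 @ $14.40 + 52 @ $13.15 = $6,385.60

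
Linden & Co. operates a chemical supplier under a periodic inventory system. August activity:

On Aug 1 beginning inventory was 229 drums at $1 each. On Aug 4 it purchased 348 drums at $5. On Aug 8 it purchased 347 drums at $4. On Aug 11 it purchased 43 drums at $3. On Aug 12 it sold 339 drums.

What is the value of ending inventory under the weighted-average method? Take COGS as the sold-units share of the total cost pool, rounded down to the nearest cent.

Ending inventory = $2,263.92

Aug 12, sell 339: 339/967 × $3,486.00 → $1,222.08
Ending inventory (cost pool remaining) = $2,263.92
Check: goods available $3,486.00 = COGS $1,222.08 + ending $2,263.92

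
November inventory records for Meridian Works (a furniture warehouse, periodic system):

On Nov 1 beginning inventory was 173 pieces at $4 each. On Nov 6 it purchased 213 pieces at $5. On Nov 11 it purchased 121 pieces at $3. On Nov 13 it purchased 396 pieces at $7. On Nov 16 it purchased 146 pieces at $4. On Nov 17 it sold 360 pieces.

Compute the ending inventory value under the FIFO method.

Nov 17, 360 sold [FIFO — oldest first]: 173 @ $4 + 187 @ $5 = $1,627
Ending inventory: 26 @ $5 + 121 @ $3 + 396 @ $7 + 146 @ $4 = $3,849

Ending inventory = $3,849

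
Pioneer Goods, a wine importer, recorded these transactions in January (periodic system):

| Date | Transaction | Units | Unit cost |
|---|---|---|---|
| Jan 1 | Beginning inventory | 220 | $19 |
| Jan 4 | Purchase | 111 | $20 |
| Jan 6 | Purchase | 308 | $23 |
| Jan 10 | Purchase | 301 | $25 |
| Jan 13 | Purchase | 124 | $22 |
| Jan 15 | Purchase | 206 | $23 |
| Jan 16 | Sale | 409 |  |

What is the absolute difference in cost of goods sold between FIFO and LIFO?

$1,247

FIFO COGS: 220 @ $19 + 111 @ $20 + 78 @ $23 = $8,194
LIFO COGS: 206 @ $23 + 124 @ $22 + 79 @ $25 = $9,441
Difference = |$8,194 − $9,441| = $1,247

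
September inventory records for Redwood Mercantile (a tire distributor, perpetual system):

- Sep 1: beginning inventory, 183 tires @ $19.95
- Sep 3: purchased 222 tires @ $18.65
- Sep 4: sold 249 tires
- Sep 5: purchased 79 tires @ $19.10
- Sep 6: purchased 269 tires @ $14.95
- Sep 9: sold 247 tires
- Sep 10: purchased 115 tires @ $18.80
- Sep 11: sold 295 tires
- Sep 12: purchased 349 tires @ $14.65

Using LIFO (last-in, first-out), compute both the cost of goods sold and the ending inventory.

Sep 4, 249 sold [LIFO — newest first]: 222 @ $18.65 + 27 @ $19.95 = $4,678.95
Sep 9, 247 sold [LIFO — newest first]: 247 @ $14.95 = $3,692.65
Sep 11, 295 sold [LIFO — newest first]: 115 @ $18.80 + 22 @ $14.95 + 79 @ $19.10 + 79 @ $19.95 = $5,575.85
Total COGS = $4,678.95 + $3,692.65 + $5,575.85 = $13,947.45
Ending inventory: 77 @ $19.95 + 349 @ $14.65 = $6,649.00

COGS = $13,947.45; ending inventory = $6,649.00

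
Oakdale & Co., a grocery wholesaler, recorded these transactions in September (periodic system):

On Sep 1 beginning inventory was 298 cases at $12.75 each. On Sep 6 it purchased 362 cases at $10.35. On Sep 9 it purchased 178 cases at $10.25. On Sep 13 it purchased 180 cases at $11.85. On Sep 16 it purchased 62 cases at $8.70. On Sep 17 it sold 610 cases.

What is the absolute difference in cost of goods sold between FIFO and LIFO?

$565.30

FIFO COGS: 298 @ $12.75 + 312 @ $10.35 = $7,028.70
LIFO COGS: 62 @ $8.70 + 180 @ $11.85 + 178 @ $10.25 + 190 @ $10.35 = $6,463.40
Difference = |$7,028.70 − $6,463.40| = $565.30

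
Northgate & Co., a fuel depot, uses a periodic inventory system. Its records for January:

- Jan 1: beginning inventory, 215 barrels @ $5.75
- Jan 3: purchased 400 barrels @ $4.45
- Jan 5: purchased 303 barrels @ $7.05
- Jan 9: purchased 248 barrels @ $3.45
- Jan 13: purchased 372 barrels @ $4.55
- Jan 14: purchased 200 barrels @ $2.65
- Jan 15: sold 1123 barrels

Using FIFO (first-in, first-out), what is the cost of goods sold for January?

Jan 15, 1123 sold [FIFO — oldest first]: 215 @ $5.75 + 400 @ $4.45 + 303 @ $7.05 + 205 @ $3.45 = $5,859.65
Ending inventory: 43 @ $3.45 + 372 @ $4.55 + 200 @ $2.65 = $2,370.95

COGS = $5,859.65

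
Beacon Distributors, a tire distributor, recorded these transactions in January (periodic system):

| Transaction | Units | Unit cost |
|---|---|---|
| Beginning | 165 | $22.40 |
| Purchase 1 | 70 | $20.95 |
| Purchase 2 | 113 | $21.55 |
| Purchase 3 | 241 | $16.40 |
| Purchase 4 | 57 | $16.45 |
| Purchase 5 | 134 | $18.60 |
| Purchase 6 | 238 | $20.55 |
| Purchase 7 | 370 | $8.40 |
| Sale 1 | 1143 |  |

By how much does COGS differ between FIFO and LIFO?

$3,320.00

FIFO COGS: 165 @ $22.40 + 70 @ $20.95 + 113 @ $21.55 + 241 @ $16.40 + 57 @ $16.45 + 134 @ $18.60 + 238 @ $20.55 + 125 @ $8.40 = $20,921.00
LIFO COGS: 370 @ $8.40 + 238 @ $20.55 + 134 @ $18.60 + 57 @ $16.45 + 241 @ $16.40 + 103 @ $21.55 = $17,601.00
Difference = |$20,921.00 − $17,601.00| = $3,320.00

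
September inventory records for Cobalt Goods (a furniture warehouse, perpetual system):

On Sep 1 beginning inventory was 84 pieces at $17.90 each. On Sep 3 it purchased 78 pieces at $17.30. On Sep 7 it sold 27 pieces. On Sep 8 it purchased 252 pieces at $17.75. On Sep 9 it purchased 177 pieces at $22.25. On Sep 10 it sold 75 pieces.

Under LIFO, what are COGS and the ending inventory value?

COGS = $2,135.85; ending inventory = $9,128.40

Sep 7, 27 sold [LIFO — newest first]: 27 @ $17.30 = $467.10
Sep 10, 75 sold [LIFO — newest first]: 75 @ $22.25 = $1,668.75
Total COGS = $467.10 + $1,668.75 = $2,135.85
Ending inventory: 84 @ $17.90 + 51 @ $17.30 + 252 @ $17.75 + 102 @ $22.25 = $9,128.40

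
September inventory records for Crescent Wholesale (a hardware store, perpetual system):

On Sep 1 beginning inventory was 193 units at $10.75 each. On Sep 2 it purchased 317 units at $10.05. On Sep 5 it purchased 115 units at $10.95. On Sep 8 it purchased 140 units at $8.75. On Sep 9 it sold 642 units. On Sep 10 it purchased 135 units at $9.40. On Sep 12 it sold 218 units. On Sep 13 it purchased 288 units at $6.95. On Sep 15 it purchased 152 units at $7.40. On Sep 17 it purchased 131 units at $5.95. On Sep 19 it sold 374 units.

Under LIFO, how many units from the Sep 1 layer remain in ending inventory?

Sep 9, 642 sold [LIFO — newest first]: 140 @ $8.75 + 115 @ $10.95 + 317 @ $10.05 + 70 @ $10.75 = $6,422.60
Sep 12, 218 sold [LIFO — newest first]: 135 @ $9.40 + 83 @ $10.75 = $2,161.25
Sep 19, 374 sold [LIFO — newest first]: 131 @ $5.95 + 152 @ $7.40 + 91 @ $6.95 = $2,536.70
Total COGS = $6,422.60 + $2,161.25 + $2,536.70 = $11,120.55
Ending inventory: 40 @ $10.75 + 197 @ $6.95 = $1,799.15

40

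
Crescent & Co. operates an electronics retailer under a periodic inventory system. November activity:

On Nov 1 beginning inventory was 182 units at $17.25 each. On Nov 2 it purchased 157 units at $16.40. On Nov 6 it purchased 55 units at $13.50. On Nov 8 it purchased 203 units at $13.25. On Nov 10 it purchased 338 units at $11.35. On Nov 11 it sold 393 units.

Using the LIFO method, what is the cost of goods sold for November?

Nov 11, 393 sold [LIFO — newest first]: 338 @ $11.35 + 55 @ $13.25 = $4,565.05
Ending inventory: 182 @ $17.25 + 157 @ $16.40 + 55 @ $13.50 + 148 @ $13.25 = $8,417.80
Check: goods available $12,982.85 = COGS $4,565.05 + ending $8,417.80

COGS = $4,565.05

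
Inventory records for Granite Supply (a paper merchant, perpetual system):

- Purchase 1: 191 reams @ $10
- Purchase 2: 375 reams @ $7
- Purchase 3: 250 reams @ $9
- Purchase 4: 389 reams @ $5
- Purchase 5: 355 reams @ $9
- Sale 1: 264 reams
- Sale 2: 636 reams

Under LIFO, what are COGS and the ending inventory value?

Sale 1 (264) [LIFO — newest first]: 264 @ $9 = $2,376
Sale 2 (636) [LIFO — newest first]: 91 @ $9 + 389 @ $5 + 156 @ $9 = $4,168
Total COGS = $2,376 + $4,168 = $6,544
Ending inventory: 191 @ $10 + 375 @ $7 + 94 @ $9 = $5,381

COGS = $6,544; ending inventory = $5,381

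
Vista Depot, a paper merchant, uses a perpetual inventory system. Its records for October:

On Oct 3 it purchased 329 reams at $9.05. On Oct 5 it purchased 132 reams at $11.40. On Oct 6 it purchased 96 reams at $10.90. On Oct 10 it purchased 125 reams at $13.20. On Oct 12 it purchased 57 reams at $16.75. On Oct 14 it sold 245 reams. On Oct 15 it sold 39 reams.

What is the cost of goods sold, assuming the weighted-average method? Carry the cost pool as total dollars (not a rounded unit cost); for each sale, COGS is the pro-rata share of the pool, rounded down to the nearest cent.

COGS = $3,125.68

After Oct 3: 329 on hand, pool $2,977.45 (≈ $9.0500 each)
After Oct 5: 461 on hand, pool $4,482.25 (≈ $9.7229 each)
After Oct 6: 557 on hand, pool $5,528.65 (≈ $9.9258 each)
After Oct 10: 682 on hand, pool $7,178.65 (≈ $10.5259 each)
After Oct 12: 739 on hand, pool $8,133.40 (≈ $11.0060 each)
Oct 14, sell 245: 245/739 × $8,133.40 → $2,696.45
Oct 15, sell 39: 39/494 × $5,436.95 → $429.23
Total COGS = $2,696.45 + $429.23 = $3,125.68
Ending inventory (cost pool remaining) = $5,007.72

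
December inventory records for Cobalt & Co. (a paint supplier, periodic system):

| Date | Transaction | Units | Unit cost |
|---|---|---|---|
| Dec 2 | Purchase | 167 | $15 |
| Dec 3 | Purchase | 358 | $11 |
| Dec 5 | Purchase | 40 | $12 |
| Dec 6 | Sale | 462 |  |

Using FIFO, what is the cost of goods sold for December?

Dec 6, 462 sold [FIFO — oldest first]: 167 @ $15 + 295 @ $11 = $5,750
Ending inventory: 63 @ $11 + 40 @ $12 = $1,173
Check: goods available $6,923 = COGS $5,750 + ending $1,173

COGS = $5,750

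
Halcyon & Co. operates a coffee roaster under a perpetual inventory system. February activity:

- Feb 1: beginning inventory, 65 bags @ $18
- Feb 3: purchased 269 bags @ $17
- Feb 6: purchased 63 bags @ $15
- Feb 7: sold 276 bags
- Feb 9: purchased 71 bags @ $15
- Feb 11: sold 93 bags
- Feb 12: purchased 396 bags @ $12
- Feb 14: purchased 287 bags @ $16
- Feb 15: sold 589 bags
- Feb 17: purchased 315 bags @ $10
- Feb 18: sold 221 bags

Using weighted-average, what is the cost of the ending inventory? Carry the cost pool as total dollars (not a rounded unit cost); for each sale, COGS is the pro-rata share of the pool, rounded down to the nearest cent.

After Feb 1: 65 on hand, pool $1,170.00 (≈ $18.0000 each)
After Feb 3: 334 on hand, pool $5,743.00 (≈ $17.1946 each)
After Feb 6: 397 on hand, pool $6,688.00 (≈ $16.8463 each)
Feb 7, sell 276: 276/397 × $6,688.00 → $4,649.59
After Feb 9: 192 on hand, pool $3,103.41 (≈ $16.1636 each)
Feb 11, sell 93: 93/192 × $3,103.41 → $1,503.21
After Feb 12: 495 on hand, pool $6,352.20 (≈ $12.8327 each)
After Feb 14: 782 on hand, pool $10,944.20 (≈ $13.9951 each)
Feb 15, sell 589: 589/782 × $10,944.20 → $8,243.13
After Feb 17: 508 on hand, pool $5,851.07 (≈ $11.5179 each)
Feb 18, sell 221: 221/508 × $5,851.07 → $2,545.44
Total COGS = $4,649.59 + $1,503.21 + $8,243.13 + $2,545.44 = $16,941.37
Ending inventory (cost pool remaining) = $3,305.63
Check: goods available $20,247.00 = COGS $16,941.37 + ending $3,305.63

Ending inventory = $3,305.63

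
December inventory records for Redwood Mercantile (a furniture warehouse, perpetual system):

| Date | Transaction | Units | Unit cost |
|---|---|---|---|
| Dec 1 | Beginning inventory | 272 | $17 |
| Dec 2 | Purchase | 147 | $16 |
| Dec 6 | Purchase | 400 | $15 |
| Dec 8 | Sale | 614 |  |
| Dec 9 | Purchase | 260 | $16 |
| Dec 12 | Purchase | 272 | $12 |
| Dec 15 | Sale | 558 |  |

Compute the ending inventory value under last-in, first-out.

Ending inventory = $3,043

Dec 8, 614 sold [LIFO — newest first]: 400 @ $15 + 147 @ $16 + 67 @ $17 = $9,491
Dec 15, 558 sold [LIFO — newest first]: 272 @ $12 + 260 @ $16 + 26 @ $17 = $7,866
Total COGS = $9,491 + $7,866 = $17,357
Ending inventory: 179 @ $17 = $3,043
Check: goods available $20,400 = COGS $17,357 + ending $3,043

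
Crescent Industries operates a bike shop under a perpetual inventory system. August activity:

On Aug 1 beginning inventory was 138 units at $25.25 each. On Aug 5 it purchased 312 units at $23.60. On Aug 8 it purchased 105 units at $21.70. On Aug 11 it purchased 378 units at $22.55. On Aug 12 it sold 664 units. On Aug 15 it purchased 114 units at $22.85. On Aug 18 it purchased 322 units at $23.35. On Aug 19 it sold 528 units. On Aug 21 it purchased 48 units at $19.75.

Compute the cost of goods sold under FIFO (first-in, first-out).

COGS = $27,640.75

Aug 12, 664 sold [FIFO — oldest first]: 138 @ $25.25 + 312 @ $23.60 + 105 @ $21.70 + 109 @ $22.55 = $15,584.15
Aug 19, 528 sold [FIFO — oldest first]: 269 @ $22.55 + 114 @ $22.85 + 145 @ $23.35 = $12,056.60
Total COGS = $15,584.15 + $12,056.60 = $27,640.75
Ending inventory: 177 @ $23.35 + 48 @ $19.75 = $5,080.95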